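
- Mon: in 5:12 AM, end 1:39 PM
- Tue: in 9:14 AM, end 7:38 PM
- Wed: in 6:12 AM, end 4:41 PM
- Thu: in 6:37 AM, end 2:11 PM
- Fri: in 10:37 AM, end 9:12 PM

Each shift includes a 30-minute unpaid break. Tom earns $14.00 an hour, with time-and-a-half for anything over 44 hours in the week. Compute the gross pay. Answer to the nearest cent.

Mon: 5:12 AM–1:39 PM = 8 h 27 min; less 30 min break → 7 h 57 min
Tue: 9:14 AM–7:38 PM = 10 h 24 min; less 30 min break → 9 h 54 min
Wed: 6:12 AM–4:41 PM = 10 h 29 min; less 30 min break → 9 h 59 min
Thu: 6:37 AM–2:11 PM = 7 h 34 min; less 30 min break → 7 h 4 min
Fri: 10:37 AM–9:12 PM = 10 h 35 min; less 30 min break → 10 h 5 min
Total worked: 44 h 59 min = 2699 min.
Regular 44 h 0 min = 2640 min at $14.00/h; overtime 0 h 59 min = 59 min at $21.00/h.
Pay = (2640 × $14.00 + 59 × $21.00) ÷ 60 = $636.65.

$636.65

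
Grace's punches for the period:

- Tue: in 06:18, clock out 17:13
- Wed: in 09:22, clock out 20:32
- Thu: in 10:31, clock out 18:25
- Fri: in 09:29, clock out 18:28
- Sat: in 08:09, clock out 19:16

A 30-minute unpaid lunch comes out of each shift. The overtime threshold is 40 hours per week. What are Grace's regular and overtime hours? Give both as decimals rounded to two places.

Regular 40.00 hours, overtime 7.58 hours

Tue: 06:18–17:13 = 10 h 55 min; less 30 min break → 10 h 25 min
Wed: 09:22–20:32 = 11 h 10 min; less 30 min break → 10 h 40 min
Thu: 10:31–18:25 = 7 h 54 min; less 30 min break → 7 h 24 min
Fri: 09:29–18:28 = 8 h 59 min; less 30 min break → 8 h 29 min
Sat: 08:09–19:16 = 11 h 7 min; less 30 min break → 10 h 37 min
Total worked: 47 h 35 min = 47.58 h.
Threshold 40 h → overtime 7 h 35 min, regular 40 h 0 min.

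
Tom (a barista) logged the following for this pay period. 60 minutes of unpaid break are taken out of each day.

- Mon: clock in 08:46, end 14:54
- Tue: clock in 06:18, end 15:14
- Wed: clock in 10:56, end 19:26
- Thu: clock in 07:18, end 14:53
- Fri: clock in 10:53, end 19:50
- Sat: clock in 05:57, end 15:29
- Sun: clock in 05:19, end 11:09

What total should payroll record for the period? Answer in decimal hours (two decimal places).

48.47 hours

Mon: 08:46–14:54 = 6 h 8 min; less 60 min break → 5 h 8 min
Tue: 06:18–15:14 = 8 h 56 min; less 60 min break → 7 h 56 min
Wed: 10:56–19:26 = 8 h 30 min; less 60 min break → 7 h 30 min
Thu: 07:18–14:53 = 7 h 35 min; less 60 min break → 6 h 35 min
Fri: 10:53–19:50 = 8 h 57 min; less 60 min break → 7 h 57 min
Sat: 05:57–15:29 = 9 h 32 min; less 60 min break → 8 h 32 min
Sun: 05:19–11:09 = 5 h 50 min; less 60 min break → 4 h 50 min
Total: 5 h 8 min + 7 h 56 min + 7 h 30 min + 6 h 35 min + 7 h 57 min + 8 h 32 min + 4 h 50 min = 48 h 28 min.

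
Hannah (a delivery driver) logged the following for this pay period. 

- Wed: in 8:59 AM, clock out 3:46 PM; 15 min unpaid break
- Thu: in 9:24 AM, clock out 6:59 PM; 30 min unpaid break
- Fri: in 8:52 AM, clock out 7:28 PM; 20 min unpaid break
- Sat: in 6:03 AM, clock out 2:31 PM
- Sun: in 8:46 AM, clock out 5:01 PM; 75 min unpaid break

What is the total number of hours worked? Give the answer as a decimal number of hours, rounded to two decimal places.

Wed: 8:59 AM–3:46 PM = 6 h 47 min; less 15 min break → 6 h 32 min
Thu: 9:24 AM–6:59 PM = 9 h 35 min; less 30 min break → 9 h 5 min
Fri: 8:52 AM–7:28 PM = 10 h 36 min; less 20 min break → 10 h 16 min
Sat: 6:03 AM–2:31 PM = 8 h 28 min
Sun: 8:46 AM–5:01 PM = 8 h 15 min; less 75 min break → 7 h 0 min
Total: 6 h 32 min + 9 h 5 min + 10 h 16 min + 8 h 28 min + 7 h 0 min = 41 h 21 min.

41.35 hours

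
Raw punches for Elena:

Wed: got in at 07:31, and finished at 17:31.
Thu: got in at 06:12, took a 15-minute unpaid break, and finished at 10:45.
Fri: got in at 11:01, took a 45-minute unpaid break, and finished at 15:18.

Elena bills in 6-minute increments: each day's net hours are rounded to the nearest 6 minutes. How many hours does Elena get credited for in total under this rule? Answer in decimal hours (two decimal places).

17.80 hours

Wed: 07:31–17:31 = 10 h 0 min → rounds to 10 h 0 min
Thu: 06:12–10:45 = 4 h 33 min − 15 min = 4 h 18 min → rounds to 4 h 18 min
Fri: 11:01–15:18 = 4 h 17 min − 45 min = 3 h 32 min → rounds to 3 h 30 min
Total credited: 17 h 48 min.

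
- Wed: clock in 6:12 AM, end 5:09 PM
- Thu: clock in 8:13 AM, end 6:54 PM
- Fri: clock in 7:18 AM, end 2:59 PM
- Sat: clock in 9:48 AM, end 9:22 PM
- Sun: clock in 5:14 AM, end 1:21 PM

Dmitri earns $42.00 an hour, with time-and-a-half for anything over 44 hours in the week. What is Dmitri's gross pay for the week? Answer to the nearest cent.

Wed: 6:12 AM–5:09 PM = 10 h 57 min
Thu: 8:13 AM–6:54 PM = 10 h 41 min
Fri: 7:18 AM–2:59 PM = 7 h 41 min
Sat: 9:48 AM–9:22 PM = 11 h 34 min
Sun: 5:14 AM–1:21 PM = 8 h 7 min
Total worked: 49 h 0 min = 2940 min.
Regular 44 h 0 min = 2640 min at $42.00/h; overtime 5 h 0 min = 300 min at $63.00/h.
Pay = (2640 × $42.00 + 300 × $63.00) ÷ 60 = $2163.00.

$2163.00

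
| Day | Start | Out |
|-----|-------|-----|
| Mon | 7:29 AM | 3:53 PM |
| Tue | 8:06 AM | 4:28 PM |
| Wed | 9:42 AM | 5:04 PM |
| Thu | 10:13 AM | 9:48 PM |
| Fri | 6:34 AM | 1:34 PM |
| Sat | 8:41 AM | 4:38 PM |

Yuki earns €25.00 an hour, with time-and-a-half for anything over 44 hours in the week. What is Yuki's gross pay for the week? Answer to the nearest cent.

Mon: 7:29 AM–3:53 PM = 8 h 24 min
Tue: 8:06 AM–4:28 PM = 8 h 22 min
Wed: 9:42 AM–5:04 PM = 7 h 22 min
Thu: 10:13 AM–9:48 PM = 11 h 35 min
Fri: 6:34 AM–1:34 PM = 7 h 0 min
Sat: 8:41 AM–4:38 PM = 7 h 57 min
Total worked: 50 h 40 min = 3040 min.
Regular 44 h 0 min = 2640 min at €25.00/h; overtime 6 h 40 min = 400 min at €37.50/h.
Pay = (2640 × €25.00 + 400 × €37.50) ÷ 60 = €1350.00.

€1350.00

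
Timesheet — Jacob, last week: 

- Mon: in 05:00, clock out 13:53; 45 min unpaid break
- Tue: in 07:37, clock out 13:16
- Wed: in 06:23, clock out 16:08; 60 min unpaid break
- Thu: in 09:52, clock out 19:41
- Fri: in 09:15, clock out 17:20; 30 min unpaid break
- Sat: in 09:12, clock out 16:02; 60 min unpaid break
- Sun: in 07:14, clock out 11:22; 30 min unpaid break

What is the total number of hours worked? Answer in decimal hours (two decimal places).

Mon: 05:00–13:53 = 8 h 53 min; less 45 min break → 8 h 8 min
Tue: 07:37–13:16 = 5 h 39 min
Wed: 06:23–16:08 = 9 h 45 min; less 60 min break → 8 h 45 min
Thu: 09:52–19:41 = 9 h 49 min
Fri: 09:15–17:20 = 8 h 5 min; less 30 min break → 7 h 35 min
Sat: 09:12–16:02 = 6 h 50 min; less 60 min break → 5 h 50 min
Sun: 07:14–11:22 = 4 h 8 min; less 30 min break → 3 h 38 min
Total: 8 h 8 min + 5 h 39 min + 8 h 45 min + 9 h 49 min + 7 h 35 min + 5 h 50 min + 3 h 38 min = 49 h 24 min.

49.40 hours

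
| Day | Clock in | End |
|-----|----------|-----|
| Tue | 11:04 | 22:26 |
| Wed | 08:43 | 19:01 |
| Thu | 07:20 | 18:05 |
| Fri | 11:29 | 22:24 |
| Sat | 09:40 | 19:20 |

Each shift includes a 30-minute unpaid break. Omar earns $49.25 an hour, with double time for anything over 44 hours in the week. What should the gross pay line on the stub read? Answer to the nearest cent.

Tue: 11:04–22:26 = 11 h 22 min; less 30 min break → 10 h 52 min
Wed: 08:43–19:01 = 10 h 18 min; less 30 min break → 9 h 48 min
Thu: 07:20–18:05 = 10 h 45 min; less 30 min break → 10 h 15 min
Fri: 11:29–22:24 = 10 h 55 min; less 30 min break → 10 h 25 min
Sat: 09:40–19:20 = 9 h 40 min; less 30 min break → 9 h 10 min
Total worked: 50 h 30 min = 3030 min.
Regular 44 h 0 min = 2640 min at $49.25/h; overtime 6 h 30 min = 390 min at $98.50/h.
Pay = (2640 × $49.25 + 390 × $98.50) ÷ 60 = $2807.25.

$2807.25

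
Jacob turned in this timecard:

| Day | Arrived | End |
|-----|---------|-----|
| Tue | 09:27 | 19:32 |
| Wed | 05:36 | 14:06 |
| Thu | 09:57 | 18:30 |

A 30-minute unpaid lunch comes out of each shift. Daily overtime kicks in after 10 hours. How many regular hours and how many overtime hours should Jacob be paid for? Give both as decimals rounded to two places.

Regular 25.63 hours, overtime 0.00 hours

Tue: 09:27–19:32 = 10 h 5 min; less 30 min break → 9 h 35 min
Wed: 05:36–14:06 = 8 h 30 min; less 30 min break → 8 h 0 min
Thu: 09:57–18:30 = 8 h 33 min; less 30 min break → 8 h 3 min
Tue reg 9 h 35 min / OT 0 h 0 min; Wed reg 8 h 0 min / OT 0 h 0 min; Thu reg 8 h 3 min / OT 0 h 0 min.
Totals: regular 25 h 38 min, overtime 0 h 0 min.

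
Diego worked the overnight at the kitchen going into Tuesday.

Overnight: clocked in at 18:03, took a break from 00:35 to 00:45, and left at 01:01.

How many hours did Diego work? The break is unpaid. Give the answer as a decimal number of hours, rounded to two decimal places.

Overnight: 18:03 → midnight = 5 h 57 min; midnight → 01:01 = 1 h 1 min; span 6 h 58 min; less 10 min break → 6 h 48 min

6.80 hours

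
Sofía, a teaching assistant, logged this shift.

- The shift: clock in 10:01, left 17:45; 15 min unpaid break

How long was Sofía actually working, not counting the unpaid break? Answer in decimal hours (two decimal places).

The shift: 10:01–17:45 = 7 h 44 min; less 15 min break → 7 h 29 min

7.48 hours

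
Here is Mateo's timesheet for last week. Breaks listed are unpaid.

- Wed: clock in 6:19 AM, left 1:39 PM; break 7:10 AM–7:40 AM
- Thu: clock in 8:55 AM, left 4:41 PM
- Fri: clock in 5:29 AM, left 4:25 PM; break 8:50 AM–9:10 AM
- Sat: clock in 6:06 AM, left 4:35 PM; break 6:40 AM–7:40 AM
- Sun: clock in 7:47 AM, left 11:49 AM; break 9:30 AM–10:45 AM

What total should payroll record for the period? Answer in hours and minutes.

37 h 28 min

Wed: 6:19 AM–1:39 PM = 7 h 20 min; less 30 min break → 6 h 50 min
Thu: 8:55 AM–4:41 PM = 7 h 46 min
Fri: 5:29 AM–4:25 PM = 10 h 56 min; less 20 min break → 10 h 36 min
Sat: 6:06 AM–4:35 PM = 10 h 29 min; less 60 min break → 9 h 29 min
Sun: 7:47 AM–11:49 AM = 4 h 2 min; less 75 min break → 2 h 47 min
Total: 6 h 50 min + 7 h 46 min + 10 h 36 min + 9 h 29 min + 2 h 47 min = 37 h 28 min.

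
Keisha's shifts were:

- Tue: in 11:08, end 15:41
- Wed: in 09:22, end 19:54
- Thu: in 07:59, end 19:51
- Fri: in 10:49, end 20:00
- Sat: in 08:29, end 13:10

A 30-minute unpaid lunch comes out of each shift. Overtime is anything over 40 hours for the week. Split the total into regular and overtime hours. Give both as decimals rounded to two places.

Regular 38.32 hours, overtime 0.00 hours

Tue: 11:08–15:41 = 4 h 33 min; less 30 min break → 4 h 3 min
Wed: 09:22–19:54 = 10 h 32 min; less 30 min break → 10 h 2 min
Thu: 07:59–19:51 = 11 h 52 min; less 30 min break → 11 h 22 min
Fri: 10:49–20:00 = 9 h 11 min; less 30 min break → 8 h 41 min
Sat: 08:29–13:10 = 4 h 41 min; less 30 min break → 4 h 11 min
Total worked: 38 h 19 min = 38.32 h.
Threshold 40 h → overtime 0 h 0 min, regular 38 h 19 min.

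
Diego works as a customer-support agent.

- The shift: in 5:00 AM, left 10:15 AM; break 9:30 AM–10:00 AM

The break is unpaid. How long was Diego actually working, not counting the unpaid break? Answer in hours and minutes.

The shift: 5:00 AM–10:15 AM = 5 h 15 min; less 30 min break → 4 h 45 min

4 h 45 min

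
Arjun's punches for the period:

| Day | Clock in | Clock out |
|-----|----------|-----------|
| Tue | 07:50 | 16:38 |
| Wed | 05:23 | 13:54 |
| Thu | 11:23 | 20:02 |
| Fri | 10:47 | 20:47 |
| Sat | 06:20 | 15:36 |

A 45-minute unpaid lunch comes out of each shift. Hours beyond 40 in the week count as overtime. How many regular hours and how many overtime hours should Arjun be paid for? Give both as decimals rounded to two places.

Regular 40.00 hours, overtime 1.48 hours

Tue: 07:50–16:38 = 8 h 48 min; less 45 min break → 8 h 3 min
Wed: 05:23–13:54 = 8 h 31 min; less 45 min break → 7 h 46 min
Thu: 11:23–20:02 = 8 h 39 min; less 45 min break → 7 h 54 min
Fri: 10:47–20:47 = 10 h 0 min; less 45 min break → 9 h 15 min
Sat: 06:20–15:36 = 9 h 16 min; less 45 min break → 8 h 31 min
Total worked: 41 h 29 min = 41.48 h.
Threshold 40 h → overtime 1 h 29 min, regular 40 h 0 min.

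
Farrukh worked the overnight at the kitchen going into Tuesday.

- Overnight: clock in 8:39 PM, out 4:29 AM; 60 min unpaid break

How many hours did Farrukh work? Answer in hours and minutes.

Overnight: 8:39 PM → midnight = 3 h 21 min; midnight → 4:29 AM = 4 h 29 min; span 7 h 50 min; less 60 min break → 6 h 50 min

6 h 50 min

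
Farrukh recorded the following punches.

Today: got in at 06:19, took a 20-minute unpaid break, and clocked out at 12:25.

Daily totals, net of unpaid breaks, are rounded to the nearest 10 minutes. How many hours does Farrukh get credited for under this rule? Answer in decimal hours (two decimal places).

Today: 06:19–12:25 = 6 h 6 min − 20 min = 5 h 46 min → rounds to 5 h 50 min

5.83 hours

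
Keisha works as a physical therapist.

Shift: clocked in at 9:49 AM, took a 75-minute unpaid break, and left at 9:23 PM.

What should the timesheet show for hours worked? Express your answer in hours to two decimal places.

10.32 hours

Shift: 9:49 AM–9:23 PM = 11 h 34 min; less 75 min break → 10 h 19 min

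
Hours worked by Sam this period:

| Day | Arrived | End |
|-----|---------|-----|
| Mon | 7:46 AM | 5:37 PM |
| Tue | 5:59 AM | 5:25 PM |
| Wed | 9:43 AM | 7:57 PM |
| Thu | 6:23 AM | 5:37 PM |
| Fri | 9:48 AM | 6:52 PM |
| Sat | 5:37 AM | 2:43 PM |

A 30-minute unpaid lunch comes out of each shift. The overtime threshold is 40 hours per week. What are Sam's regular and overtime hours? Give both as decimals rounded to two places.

Regular 40.00 hours, overtime 17.92 hours

Mon: 7:46 AM–5:37 PM = 9 h 51 min; less 30 min break → 9 h 21 min
Tue: 5:59 AM–5:25 PM = 11 h 26 min; less 30 min break → 10 h 56 min
Wed: 9:43 AM–7:57 PM = 10 h 14 min; less 30 min break → 9 h 44 min
Thu: 6:23 AM–5:37 PM = 11 h 14 min; less 30 min break → 10 h 44 min
Fri: 9:48 AM–6:52 PM = 9 h 4 min; less 30 min break → 8 h 34 min
Sat: 5:37 AM–2:43 PM = 9 h 6 min; less 30 min break → 8 h 36 min
Total worked: 57 h 55 min = 57.92 h.
Threshold 40 h → overtime 17 h 55 min, regular 40 h 0 min.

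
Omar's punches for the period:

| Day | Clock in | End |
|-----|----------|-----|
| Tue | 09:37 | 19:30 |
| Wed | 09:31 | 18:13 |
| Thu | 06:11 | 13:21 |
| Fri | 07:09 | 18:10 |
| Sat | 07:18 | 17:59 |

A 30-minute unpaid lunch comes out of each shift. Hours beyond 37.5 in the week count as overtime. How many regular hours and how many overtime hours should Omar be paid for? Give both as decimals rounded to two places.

Regular 37.50 hours, overtime 7.45 hours

Tue: 09:37–19:30 = 9 h 53 min; less 30 min break → 9 h 23 min
Wed: 09:31–18:13 = 8 h 42 min; less 30 min break → 8 h 12 min
Thu: 06:11–13:21 = 7 h 10 min; less 30 min break → 6 h 40 min
Fri: 07:09–18:10 = 11 h 1 min; less 30 min break → 10 h 31 min
Sat: 07:18–17:59 = 10 h 41 min; less 30 min break → 10 h 11 min
Total worked: 44 h 57 min = 44.95 h.
Threshold 37.5 h → overtime 7 h 27 min, regular 37 h 30 min.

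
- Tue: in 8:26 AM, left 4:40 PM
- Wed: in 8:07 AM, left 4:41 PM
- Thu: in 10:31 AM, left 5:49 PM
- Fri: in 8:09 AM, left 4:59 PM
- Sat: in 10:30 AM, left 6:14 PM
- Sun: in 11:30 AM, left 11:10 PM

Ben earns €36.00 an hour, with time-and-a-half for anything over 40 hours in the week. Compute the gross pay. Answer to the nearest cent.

Tue: 8:26 AM–4:40 PM = 8 h 14 min
Wed: 8:07 AM–4:41 PM = 8 h 34 min
Thu: 10:31 AM–5:49 PM = 7 h 18 min
Fri: 8:09 AM–4:59 PM = 8 h 50 min
Sat: 10:30 AM–6:14 PM = 7 h 44 min
Sun: 11:30 AM–11:10 PM = 11 h 40 min
Total worked: 52 h 20 min = 3140 min.
Regular 40 h 0 min = 2400 min at €36.00/h; overtime 12 h 20 min = 740 min at €54.00/h.
Pay = (2400 × €36.00 + 740 × €54.00) ÷ 60 = €2106.00.

€2106.00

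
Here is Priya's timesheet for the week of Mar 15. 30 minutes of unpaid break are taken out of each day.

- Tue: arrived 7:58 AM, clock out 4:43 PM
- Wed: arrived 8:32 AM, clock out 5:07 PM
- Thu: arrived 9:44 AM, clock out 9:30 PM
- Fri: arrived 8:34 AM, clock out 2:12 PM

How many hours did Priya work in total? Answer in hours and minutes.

32 h 44 min

Tue: 7:58 AM–4:43 PM = 8 h 45 min; less 30 min break → 8 h 15 min
Wed: 8:32 AM–5:07 PM = 8 h 35 min; less 30 min break → 8 h 5 min
Thu: 9:44 AM–9:30 PM = 11 h 46 min; less 30 min break → 11 h 16 min
Fri: 8:34 AM–2:12 PM = 5 h 38 min; less 30 min break → 5 h 8 min
Total: 8 h 15 min + 8 h 5 min + 11 h 16 min + 5 h 8 min = 32 h 44 min.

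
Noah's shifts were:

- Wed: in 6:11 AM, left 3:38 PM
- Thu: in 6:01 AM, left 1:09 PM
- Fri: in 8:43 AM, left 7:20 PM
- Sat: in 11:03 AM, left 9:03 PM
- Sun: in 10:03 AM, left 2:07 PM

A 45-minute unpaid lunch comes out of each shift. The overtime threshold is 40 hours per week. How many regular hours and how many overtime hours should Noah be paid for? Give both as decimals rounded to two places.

Wed: 6:11 AM–3:38 PM = 9 h 27 min; less 45 min break → 8 h 42 min
Thu: 6:01 AM–1:09 PM = 7 h 8 min; less 45 min break → 6 h 23 min
Fri: 8:43 AM–7:20 PM = 10 h 37 min; less 45 min break → 9 h 52 min
Sat: 11:03 AM–9:03 PM = 10 h 0 min; less 45 min break → 9 h 15 min
Sun: 10:03 AM–2:07 PM = 4 h 4 min; less 45 min break → 3 h 19 min
Total worked: 37 h 31 min = 37.52 h.
Threshold 40 h → overtime 0 h 0 min, regular 37 h 31 min.

Regular 37.52 hours, overtime 0.00 hours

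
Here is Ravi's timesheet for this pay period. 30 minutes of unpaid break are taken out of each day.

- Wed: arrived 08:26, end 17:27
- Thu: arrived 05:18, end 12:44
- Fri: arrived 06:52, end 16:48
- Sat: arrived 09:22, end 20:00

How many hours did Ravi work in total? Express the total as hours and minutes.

35 h 1 min

Wed: 08:26–17:27 = 9 h 1 min; less 30 min break → 8 h 31 min
Thu: 05:18–12:44 = 7 h 26 min; less 30 min break → 6 h 56 min
Fri: 06:52–16:48 = 9 h 56 min; less 30 min break → 9 h 26 min
Sat: 09:22–20:00 = 10 h 38 min; less 30 min break → 10 h 8 min
Total: 8 h 31 min + 6 h 56 min + 9 h 26 min + 10 h 8 min = 35 h 1 min.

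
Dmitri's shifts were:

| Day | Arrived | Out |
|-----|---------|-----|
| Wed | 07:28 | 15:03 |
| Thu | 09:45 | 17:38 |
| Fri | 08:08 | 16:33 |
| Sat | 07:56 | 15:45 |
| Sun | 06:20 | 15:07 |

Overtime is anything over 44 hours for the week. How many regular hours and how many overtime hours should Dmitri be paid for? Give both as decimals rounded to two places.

Wed: 07:28–15:03 = 7 h 35 min
Thu: 09:45–17:38 = 7 h 53 min
Fri: 08:08–16:33 = 8 h 25 min
Sat: 07:56–15:45 = 7 h 49 min
Sun: 06:20–15:07 = 8 h 47 min
Total worked: 40 h 29 min = 40.48 h.
Threshold 44 h → overtime 0 h 0 min, regular 40 h 29 min.

Regular 40.48 hours, overtime 0.00 hours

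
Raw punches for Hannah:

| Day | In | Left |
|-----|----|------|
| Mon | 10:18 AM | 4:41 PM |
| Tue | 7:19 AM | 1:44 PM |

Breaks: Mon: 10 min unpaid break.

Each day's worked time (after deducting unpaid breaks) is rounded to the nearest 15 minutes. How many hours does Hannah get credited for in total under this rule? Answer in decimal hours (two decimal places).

Mon: 10:18 AM–4:41 PM = 6 h 23 min − 10 min = 6 h 13 min → rounds to 6 h 15 min
Tue: 7:19 AM–1:44 PM = 6 h 25 min → rounds to 6 h 30 min
Total credited: 12 h 45 min.

12.75 hours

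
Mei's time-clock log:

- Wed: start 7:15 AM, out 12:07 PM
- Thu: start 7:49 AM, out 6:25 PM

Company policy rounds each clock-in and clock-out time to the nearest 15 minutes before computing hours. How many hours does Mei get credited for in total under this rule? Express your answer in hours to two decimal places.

Wed: in 7:15 AM→7:15 AM, out 12:07 PM→12:00 PM; 4 h 45 min
Thu: in 7:49 AM→7:45 AM, out 6:25 PM→6:30 PM; 10 h 45 min
Total credited: 15 h 30 min.

15.50 hours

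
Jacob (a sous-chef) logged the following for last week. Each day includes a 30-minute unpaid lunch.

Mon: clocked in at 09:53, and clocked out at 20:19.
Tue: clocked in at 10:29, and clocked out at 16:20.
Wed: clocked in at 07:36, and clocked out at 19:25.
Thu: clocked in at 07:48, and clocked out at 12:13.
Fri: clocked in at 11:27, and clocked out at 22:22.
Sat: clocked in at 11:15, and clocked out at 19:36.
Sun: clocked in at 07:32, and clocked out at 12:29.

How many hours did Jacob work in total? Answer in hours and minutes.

Mon: 09:53–20:19 = 10 h 26 min; less 30 min break → 9 h 56 min
Tue: 10:29–16:20 = 5 h 51 min; less 30 min break → 5 h 21 min
Wed: 07:36–19:25 = 11 h 49 min; less 30 min break → 11 h 19 min
Thu: 07:48–12:13 = 4 h 25 min; less 30 min break → 3 h 55 min
Fri: 11:27–22:22 = 10 h 55 min; less 30 min break → 10 h 25 min
Sat: 11:15–19:36 = 8 h 21 min; less 30 min break → 7 h 51 min
Sun: 07:32–12:29 = 4 h 57 min; less 30 min break → 4 h 27 min
Total: 9 h 56 min + 5 h 21 min + 11 h 19 min + 3 h 55 min + 10 h 25 min + 7 h 51 min + 4 h 27 min = 53 h 14 min.

53 h 14 min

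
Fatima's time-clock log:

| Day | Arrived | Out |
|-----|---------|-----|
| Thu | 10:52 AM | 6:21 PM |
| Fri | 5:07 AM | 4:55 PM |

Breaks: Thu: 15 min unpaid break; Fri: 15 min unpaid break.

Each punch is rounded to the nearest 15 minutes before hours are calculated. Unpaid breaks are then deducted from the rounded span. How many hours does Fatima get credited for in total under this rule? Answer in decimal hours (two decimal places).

Thu: in 10:52 AM→10:45 AM, out 6:21 PM→6:15 PM; 7 h 30 min − 15 min = 7 h 15 min
Fri: in 5:07 AM→5:00 AM, out 4:55 PM→5:00 PM; 12 h 0 min − 15 min = 11 h 45 min
Total credited: 19 h 0 min.

19.00 hours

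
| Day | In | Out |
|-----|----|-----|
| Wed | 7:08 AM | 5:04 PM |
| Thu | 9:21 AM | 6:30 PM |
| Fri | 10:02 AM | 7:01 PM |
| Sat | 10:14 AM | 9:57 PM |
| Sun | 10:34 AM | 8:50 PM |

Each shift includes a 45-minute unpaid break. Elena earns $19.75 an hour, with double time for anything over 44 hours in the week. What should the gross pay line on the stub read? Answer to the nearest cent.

Wed: 7:08 AM–5:04 PM = 9 h 56 min; less 45 min break → 9 h 11 min
Thu: 9:21 AM–6:30 PM = 9 h 9 min; less 45 min break → 8 h 24 min
Fri: 10:02 AM–7:01 PM = 8 h 59 min; less 45 min break → 8 h 14 min
Sat: 10:14 AM–9:57 PM = 11 h 43 min; less 45 min break → 10 h 58 min
Sun: 10:34 AM–8:50 PM = 10 h 16 min; less 45 min break → 9 h 31 min
Total worked: 46 h 18 min = 2778 min.
Regular 44 h 0 min = 2640 min at $19.75/h; overtime 2 h 18 min = 138 min at $39.50/h.
Pay = (2640 × $19.75 + 138 × $39.50) ÷ 60 = $959.85.

$959.85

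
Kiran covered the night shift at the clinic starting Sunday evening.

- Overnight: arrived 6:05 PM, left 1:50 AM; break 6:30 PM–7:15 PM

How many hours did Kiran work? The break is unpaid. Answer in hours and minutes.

Overnight: 6:05 PM → midnight = 5 h 55 min; midnight → 1:50 AM = 1 h 50 min; span 7 h 45 min; less 45 min break → 7 h 0 min

7 h 0 min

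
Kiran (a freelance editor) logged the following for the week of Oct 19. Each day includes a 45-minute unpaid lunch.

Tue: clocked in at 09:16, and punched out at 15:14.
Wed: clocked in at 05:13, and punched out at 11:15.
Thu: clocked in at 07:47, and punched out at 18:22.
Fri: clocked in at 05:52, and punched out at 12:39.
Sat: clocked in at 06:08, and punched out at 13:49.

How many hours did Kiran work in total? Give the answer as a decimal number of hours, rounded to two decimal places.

33.30 hours

Tue: 09:16–15:14 = 5 h 58 min; less 45 min break → 5 h 13 min
Wed: 05:13–11:15 = 6 h 2 min; less 45 min break → 5 h 17 min
Thu: 07:47–18:22 = 10 h 35 min; less 45 min break → 9 h 50 min
Fri: 05:52–12:39 = 6 h 47 min; less 45 min break → 6 h 2 min
Sat: 06:08–13:49 = 7 h 41 min; less 45 min break → 6 h 56 min
Total: 5 h 13 min + 5 h 17 min + 9 h 50 min + 6 h 2 min + 6 h 56 min = 33 h 18 min.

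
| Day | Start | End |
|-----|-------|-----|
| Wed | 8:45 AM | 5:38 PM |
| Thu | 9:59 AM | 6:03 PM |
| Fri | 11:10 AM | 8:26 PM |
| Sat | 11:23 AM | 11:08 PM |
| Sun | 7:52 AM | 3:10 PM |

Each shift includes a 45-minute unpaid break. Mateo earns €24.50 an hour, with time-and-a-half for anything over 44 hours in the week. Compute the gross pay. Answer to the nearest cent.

€1017.16

Wed: 8:45 AM–5:38 PM = 8 h 53 min; less 45 min break → 8 h 8 min
Thu: 9:59 AM–6:03 PM = 8 h 4 min; less 45 min break → 7 h 19 min
Fri: 11:10 AM–8:26 PM = 9 h 16 min; less 45 min break → 8 h 31 min
Sat: 11:23 AM–11:08 PM = 11 h 45 min; less 45 min break → 11 h 0 min
Sun: 7:52 AM–3:10 PM = 7 h 18 min; less 45 min break → 6 h 33 min
Total worked: 41 h 31 min = 2491 min.
Regular 41 h 31 min = 2491 min at €24.50/h; overtime 0 h 0 min = 0 min at €36.75/h.
Pay = (2491 × €24.50 + 0 × €36.75) ÷ 60 = €1017.16.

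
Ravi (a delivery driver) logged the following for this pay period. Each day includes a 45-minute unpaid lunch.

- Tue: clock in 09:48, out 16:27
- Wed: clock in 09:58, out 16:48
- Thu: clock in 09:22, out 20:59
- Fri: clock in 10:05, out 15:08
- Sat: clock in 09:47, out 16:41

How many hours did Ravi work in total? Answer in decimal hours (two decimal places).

33.30 hours

Tue: 09:48–16:27 = 6 h 39 min; less 45 min break → 5 h 54 min
Wed: 09:58–16:48 = 6 h 50 min; less 45 min break → 6 h 5 min
Thu: 09:22–20:59 = 11 h 37 min; less 45 min break → 10 h 52 min
Fri: 10:05–15:08 = 5 h 3 min; less 45 min break → 4 h 18 min
Sat: 09:47–16:41 = 6 h 54 min; less 45 min break → 6 h 9 min
Total: 5 h 54 min + 6 h 5 min + 10 h 52 min + 4 h 18 min + 6 h 9 min = 33 h 18 min.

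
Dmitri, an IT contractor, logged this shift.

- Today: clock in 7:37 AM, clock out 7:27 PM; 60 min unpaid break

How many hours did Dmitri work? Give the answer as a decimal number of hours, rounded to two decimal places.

Today: 7:37 AM–7:27 PM = 11 h 50 min; less 60 min break → 10 h 50 min

10.83 hours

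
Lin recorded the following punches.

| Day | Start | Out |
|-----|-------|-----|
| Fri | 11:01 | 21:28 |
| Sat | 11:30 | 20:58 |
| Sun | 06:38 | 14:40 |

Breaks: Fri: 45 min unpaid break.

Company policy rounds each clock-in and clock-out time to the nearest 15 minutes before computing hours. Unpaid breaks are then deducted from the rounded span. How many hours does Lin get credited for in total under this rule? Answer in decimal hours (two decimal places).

Fri: in 11:01→11:00, out 21:28→21:30; 10 h 30 min − 45 min = 9 h 45 min
Sat: in 11:30→11:30, out 20:58→21:00; 9 h 30 min
Sun: in 06:38→06:45, out 14:40→14:45; 8 h 0 min
Total credited: 27 h 15 min.

27.25 hours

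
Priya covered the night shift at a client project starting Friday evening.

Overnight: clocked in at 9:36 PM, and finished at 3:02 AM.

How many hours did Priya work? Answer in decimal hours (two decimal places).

5.43 hours

Overnight: 9:36 PM → midnight = 2 h 24 min; midnight → 3:02 AM = 3 h 2 min; span 5 h 26 min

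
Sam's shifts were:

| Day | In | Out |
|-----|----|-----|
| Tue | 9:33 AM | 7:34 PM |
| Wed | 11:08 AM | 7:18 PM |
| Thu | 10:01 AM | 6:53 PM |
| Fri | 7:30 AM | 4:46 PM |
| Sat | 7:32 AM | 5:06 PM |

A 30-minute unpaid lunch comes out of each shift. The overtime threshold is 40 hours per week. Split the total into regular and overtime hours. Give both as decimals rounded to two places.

Tue: 9:33 AM–7:34 PM = 10 h 1 min; less 30 min break → 9 h 31 min
Wed: 11:08 AM–7:18 PM = 8 h 10 min; less 30 min break → 7 h 40 min
Thu: 10:01 AM–6:53 PM = 8 h 52 min; less 30 min break → 8 h 22 min
Fri: 7:30 AM–4:46 PM = 9 h 16 min; less 30 min break → 8 h 46 min
Sat: 7:32 AM–5:06 PM = 9 h 34 min; less 30 min break → 9 h 4 min
Total worked: 43 h 23 min = 43.38 h.
Threshold 40 h → overtime 3 h 23 min, regular 40 h 0 min.

Regular 40.00 hours, overtime 3.38 hours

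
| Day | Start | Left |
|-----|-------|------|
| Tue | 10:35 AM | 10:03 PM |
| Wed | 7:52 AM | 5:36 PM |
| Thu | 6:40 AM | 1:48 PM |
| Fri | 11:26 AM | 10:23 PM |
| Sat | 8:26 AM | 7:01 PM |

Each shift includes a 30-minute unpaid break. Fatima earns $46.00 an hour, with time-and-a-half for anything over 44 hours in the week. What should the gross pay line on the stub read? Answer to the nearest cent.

$2256.30

Tue: 10:35 AM–10:03 PM = 11 h 28 min; less 30 min break → 10 h 58 min
Wed: 7:52 AM–5:36 PM = 9 h 44 min; less 30 min break → 9 h 14 min
Thu: 6:40 AM–1:48 PM = 7 h 8 min; less 30 min break → 6 h 38 min
Fri: 11:26 AM–10:23 PM = 10 h 57 min; less 30 min break → 10 h 27 min
Sat: 8:26 AM–7:01 PM = 10 h 35 min; less 30 min break → 10 h 5 min
Total worked: 47 h 22 min = 2842 min.
Regular 44 h 0 min = 2640 min at $46.00/h; overtime 3 h 22 min = 202 min at $69.00/h.
Pay = (2640 × $46.00 + 202 × $69.00) ÷ 60 = $2256.30.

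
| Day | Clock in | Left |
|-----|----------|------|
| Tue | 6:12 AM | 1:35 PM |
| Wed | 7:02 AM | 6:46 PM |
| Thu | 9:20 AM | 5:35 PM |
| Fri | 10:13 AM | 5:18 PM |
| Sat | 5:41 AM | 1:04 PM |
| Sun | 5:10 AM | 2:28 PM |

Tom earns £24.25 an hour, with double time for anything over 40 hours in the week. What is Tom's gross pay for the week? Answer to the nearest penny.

£1509.97

Tue: 6:12 AM–1:35 PM = 7 h 23 min
Wed: 7:02 AM–6:46 PM = 11 h 44 min
Thu: 9:20 AM–5:35 PM = 8 h 15 min
Fri: 10:13 AM–5:18 PM = 7 h 5 min
Sat: 5:41 AM–1:04 PM = 7 h 23 min
Sun: 5:10 AM–2:28 PM = 9 h 18 min
Total worked: 51 h 8 min = 3068 min.
Regular 40 h 0 min = 2400 min at £24.25/h; overtime 11 h 8 min = 668 min at £48.50/h.
Pay = (2400 × £24.25 + 668 × £48.50) ÷ 60 = £1509.97.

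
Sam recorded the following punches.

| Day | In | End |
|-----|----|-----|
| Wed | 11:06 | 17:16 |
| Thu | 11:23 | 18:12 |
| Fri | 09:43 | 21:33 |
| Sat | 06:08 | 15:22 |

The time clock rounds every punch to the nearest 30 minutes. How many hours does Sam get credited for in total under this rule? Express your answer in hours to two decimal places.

Wed: in 11:06→11:00, out 17:16→17:30; 6 h 30 min
Thu: in 11:23→11:30, out 18:12→18:00; 6 h 30 min
Fri: in 09:43→09:30, out 21:33→21:30; 12 h 0 min
Sat: in 06:08→06:00, out 15:22→15:30; 9 h 30 min
Total credited: 34 h 30 min.

34.50 hours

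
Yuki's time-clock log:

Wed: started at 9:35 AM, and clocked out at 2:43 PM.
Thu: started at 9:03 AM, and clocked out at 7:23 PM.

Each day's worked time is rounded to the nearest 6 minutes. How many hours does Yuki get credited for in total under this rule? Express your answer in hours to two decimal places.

15.40 hours

Wed: 9:35 AM–2:43 PM = 5 h 8 min → rounds to 5 h 6 min
Thu: 9:03 AM–7:23 PM = 10 h 20 min → rounds to 10 h 18 min
Total credited: 15 h 24 min.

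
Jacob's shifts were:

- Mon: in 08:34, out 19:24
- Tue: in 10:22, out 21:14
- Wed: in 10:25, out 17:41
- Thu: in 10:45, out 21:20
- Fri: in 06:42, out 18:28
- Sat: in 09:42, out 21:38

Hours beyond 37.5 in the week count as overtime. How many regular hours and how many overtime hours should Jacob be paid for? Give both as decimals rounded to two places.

Mon: 08:34–19:24 = 10 h 50 min
Tue: 10:22–21:14 = 10 h 52 min
Wed: 10:25–17:41 = 7 h 16 min
Thu: 10:45–21:20 = 10 h 35 min
Fri: 06:42–18:28 = 11 h 46 min
Sat: 09:42–21:38 = 11 h 56 min
Total worked: 63 h 15 min = 63.25 h.
Threshold 37.5 h → overtime 25 h 45 min, regular 37 h 30 min.

Regular 37.50 hours, overtime 25.75 hours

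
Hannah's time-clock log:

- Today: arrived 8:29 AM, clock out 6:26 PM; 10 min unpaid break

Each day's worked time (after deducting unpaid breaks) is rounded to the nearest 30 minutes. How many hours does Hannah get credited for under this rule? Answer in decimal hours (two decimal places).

10.00 hours

Today: 8:29 AM–6:26 PM = 9 h 57 min − 10 min = 9 h 47 min → rounds to 10 h 0 min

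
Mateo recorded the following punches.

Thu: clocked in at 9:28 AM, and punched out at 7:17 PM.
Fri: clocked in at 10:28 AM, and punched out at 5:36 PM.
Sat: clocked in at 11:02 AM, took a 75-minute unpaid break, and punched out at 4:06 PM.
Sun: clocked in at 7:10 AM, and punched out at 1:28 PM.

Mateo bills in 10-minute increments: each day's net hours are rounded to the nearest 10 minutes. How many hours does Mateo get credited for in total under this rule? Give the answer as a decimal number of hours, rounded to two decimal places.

27.17 hours

Thu: 9:28 AM–7:17 PM = 9 h 49 min → rounds to 9 h 50 min
Fri: 10:28 AM–5:36 PM = 7 h 8 min → rounds to 7 h 10 min
Sat: 11:02 AM–4:06 PM = 5 h 4 min − 75 min = 3 h 49 min → rounds to 3 h 50 min
Sun: 7:10 AM–1:28 PM = 6 h 18 min → rounds to 6 h 20 min
Total credited: 27 h 10 min.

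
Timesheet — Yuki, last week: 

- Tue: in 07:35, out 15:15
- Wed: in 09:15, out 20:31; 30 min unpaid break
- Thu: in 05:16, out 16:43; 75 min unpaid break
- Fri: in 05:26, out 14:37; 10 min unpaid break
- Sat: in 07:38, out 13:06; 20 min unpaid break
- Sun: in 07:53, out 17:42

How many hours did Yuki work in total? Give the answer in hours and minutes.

Tue: 07:35–15:15 = 7 h 40 min
Wed: 09:15–20:31 = 11 h 16 min; less 30 min break → 10 h 46 min
Thu: 05:16–16:43 = 11 h 27 min; less 75 min break → 10 h 12 min
Fri: 05:26–14:37 = 9 h 11 min; less 10 min break → 9 h 1 min
Sat: 07:38–13:06 = 5 h 28 min; less 20 min break → 5 h 8 min
Sun: 07:53–17:42 = 9 h 49 min
Total: 7 h 40 min + 10 h 46 min + 10 h 12 min + 9 h 1 min + 5 h 8 min + 9 h 49 min = 52 h 36 min.

52 h 36 min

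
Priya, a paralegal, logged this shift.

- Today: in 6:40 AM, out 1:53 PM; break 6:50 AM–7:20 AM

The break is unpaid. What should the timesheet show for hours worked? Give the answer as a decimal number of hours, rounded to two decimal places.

Today: 6:40 AM–1:53 PM = 7 h 13 min; less 30 min break → 6 h 43 min

6.72 hours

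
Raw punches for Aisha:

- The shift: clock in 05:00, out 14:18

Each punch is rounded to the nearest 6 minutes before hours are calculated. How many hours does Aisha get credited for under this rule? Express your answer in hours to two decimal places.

The shift: in 05:00→05:00, out 14:18→14:18; 9 h 18 min

9.30 hours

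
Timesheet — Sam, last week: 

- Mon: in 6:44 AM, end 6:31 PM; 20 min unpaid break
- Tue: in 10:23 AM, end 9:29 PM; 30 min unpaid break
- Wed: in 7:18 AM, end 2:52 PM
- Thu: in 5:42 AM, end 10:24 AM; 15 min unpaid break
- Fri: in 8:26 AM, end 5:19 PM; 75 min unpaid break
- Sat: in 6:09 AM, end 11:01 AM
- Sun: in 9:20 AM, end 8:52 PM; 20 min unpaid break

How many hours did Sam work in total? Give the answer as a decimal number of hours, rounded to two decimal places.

57.77 hours

Mon: 6:44 AM–6:31 PM = 11 h 47 min; less 20 min break → 11 h 27 min
Tue: 10:23 AM–9:29 PM = 11 h 6 min; less 30 min break → 10 h 36 min
Wed: 7:18 AM–2:52 PM = 7 h 34 min
Thu: 5:42 AM–10:24 AM = 4 h 42 min; less 15 min break → 4 h 27 min
Fri: 8:26 AM–5:19 PM = 8 h 53 min; less 75 min break → 7 h 38 min
Sat: 6:09 AM–11:01 AM = 4 h 52 min
Sun: 9:20 AM–8:52 PM = 11 h 32 min; less 20 min break → 11 h 12 min
Total: 11 h 27 min + 10 h 36 min + 7 h 34 min + 4 h 27 min + 7 h 38 min + 4 h 52 min + 11 h 12 min = 57 h 46 min.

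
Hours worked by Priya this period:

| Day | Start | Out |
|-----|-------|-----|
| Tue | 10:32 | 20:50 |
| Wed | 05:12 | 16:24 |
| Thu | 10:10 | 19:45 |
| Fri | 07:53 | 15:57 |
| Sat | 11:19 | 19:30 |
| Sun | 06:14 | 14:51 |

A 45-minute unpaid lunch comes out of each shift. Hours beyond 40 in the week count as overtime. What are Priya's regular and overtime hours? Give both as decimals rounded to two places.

Tue: 10:32–20:50 = 10 h 18 min; less 45 min break → 9 h 33 min
Wed: 05:12–16:24 = 11 h 12 min; less 45 min break → 10 h 27 min
Thu: 10:10–19:45 = 9 h 35 min; less 45 min break → 8 h 50 min
Fri: 07:53–15:57 = 8 h 4 min; less 45 min break → 7 h 19 min
Sat: 11:19–19:30 = 8 h 11 min; less 45 min break → 7 h 26 min
Sun: 06:14–14:51 = 8 h 37 min; less 45 min break → 7 h 52 min
Total worked: 51 h 27 min = 51.45 h.
Threshold 40 h → overtime 11 h 27 min, regular 40 h 0 min.

Regular 40.00 hours, overtime 11.45 hours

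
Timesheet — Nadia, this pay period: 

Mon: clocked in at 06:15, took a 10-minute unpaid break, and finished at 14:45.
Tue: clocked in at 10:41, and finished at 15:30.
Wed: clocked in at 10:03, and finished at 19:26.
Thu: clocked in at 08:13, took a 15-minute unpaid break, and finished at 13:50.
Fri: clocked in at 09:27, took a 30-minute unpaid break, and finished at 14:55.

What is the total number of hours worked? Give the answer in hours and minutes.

32 h 52 min

Mon: 06:15–14:45 = 8 h 30 min; less 10 min break → 8 h 20 min
Tue: 10:41–15:30 = 4 h 49 min
Wed: 10:03–19:26 = 9 h 23 min
Thu: 08:13–13:50 = 5 h 37 min; less 15 min break → 5 h 22 min
Fri: 09:27–14:55 = 5 h 28 min; less 30 min break → 4 h 58 min
Total: 8 h 20 min + 4 h 49 min + 9 h 23 min + 5 h 22 min + 4 h 58 min = 32 h 52 min.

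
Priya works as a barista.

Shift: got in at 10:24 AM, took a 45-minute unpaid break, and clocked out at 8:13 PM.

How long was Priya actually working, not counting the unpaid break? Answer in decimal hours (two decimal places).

Shift: 10:24 AM–8:13 PM = 9 h 49 min; less 45 min break → 9 h 4 min

9.07 hours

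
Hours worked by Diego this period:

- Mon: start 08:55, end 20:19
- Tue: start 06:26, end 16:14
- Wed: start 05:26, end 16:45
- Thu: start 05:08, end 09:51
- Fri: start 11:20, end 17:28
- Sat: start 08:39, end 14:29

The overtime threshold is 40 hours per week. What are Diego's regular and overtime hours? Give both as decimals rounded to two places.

Regular 40.00 hours, overtime 9.20 hours

Mon: 08:55–20:19 = 11 h 24 min
Tue: 06:26–16:14 = 9 h 48 min
Wed: 05:26–16:45 = 11 h 19 min
Thu: 05:08–09:51 = 4 h 43 min
Fri: 11:20–17:28 = 6 h 8 min
Sat: 08:39–14:29 = 5 h 50 min
Total worked: 49 h 12 min = 49.20 h.
Threshold 40 h → overtime 9 h 12 min, regular 40 h 0 min.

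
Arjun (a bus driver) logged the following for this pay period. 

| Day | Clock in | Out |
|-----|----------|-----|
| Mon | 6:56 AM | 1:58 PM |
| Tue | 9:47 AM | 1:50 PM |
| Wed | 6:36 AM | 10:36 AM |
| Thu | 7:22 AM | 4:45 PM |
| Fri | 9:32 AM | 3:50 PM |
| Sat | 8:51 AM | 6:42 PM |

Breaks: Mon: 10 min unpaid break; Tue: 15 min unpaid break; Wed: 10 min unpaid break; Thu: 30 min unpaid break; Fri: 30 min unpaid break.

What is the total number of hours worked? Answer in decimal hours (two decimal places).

Mon: 6:56 AM–1:58 PM = 7 h 2 min; less 10 min break → 6 h 52 min
Tue: 9:47 AM–1:50 PM = 4 h 3 min; less 15 min break → 3 h 48 min
Wed: 6:36 AM–10:36 AM = 4 h 0 min; less 10 min break → 3 h 50 min
Thu: 7:22 AM–4:45 PM = 9 h 23 min; less 30 min break → 8 h 53 min
Fri: 9:32 AM–3:50 PM = 6 h 18 min; less 30 min break → 5 h 48 min
Sat: 8:51 AM–6:42 PM = 9 h 51 min
Total: 6 h 52 min + 3 h 48 min + 3 h 50 min + 8 h 53 min + 5 h 48 min + 9 h 51 min = 39 h 2 min.

39.03 hours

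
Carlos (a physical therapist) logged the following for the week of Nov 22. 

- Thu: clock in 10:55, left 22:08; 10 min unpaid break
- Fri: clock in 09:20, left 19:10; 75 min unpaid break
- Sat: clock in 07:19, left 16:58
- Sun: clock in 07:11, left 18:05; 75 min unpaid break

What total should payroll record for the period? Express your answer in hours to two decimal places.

Thu: 10:55–22:08 = 11 h 13 min; less 10 min break → 11 h 3 min
Fri: 09:20–19:10 = 9 h 50 min; less 75 min break → 8 h 35 min
Sat: 07:19–16:58 = 9 h 39 min
Sun: 07:11–18:05 = 10 h 54 min; less 75 min break → 9 h 39 min
Total: 11 h 3 min + 8 h 35 min + 9 h 39 min + 9 h 39 min = 38 h 56 min.

38.93 hours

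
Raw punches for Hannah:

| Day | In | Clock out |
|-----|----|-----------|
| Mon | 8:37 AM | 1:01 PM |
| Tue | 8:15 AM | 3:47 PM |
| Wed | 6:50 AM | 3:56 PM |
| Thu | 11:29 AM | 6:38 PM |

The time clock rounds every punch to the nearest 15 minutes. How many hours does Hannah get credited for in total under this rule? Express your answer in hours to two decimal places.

Mon: in 8:37 AM→8:30 AM, out 1:01 PM→1:00 PM; 4 h 30 min
Tue: in 8:15 AM→8:15 AM, out 3:47 PM→3:45 PM; 7 h 30 min
Wed: in 6:50 AM→6:45 AM, out 3:56 PM→4:00 PM; 9 h 15 min
Thu: in 11:29 AM→11:30 AM, out 6:38 PM→6:45 PM; 7 h 15 min
Total credited: 28 h 30 min.

28.50 hours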